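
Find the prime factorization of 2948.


2948 / 2 = 1474
1474 / 2 = 737
737 / 11 = 67
67 / 67 = 1
2948 = 2^2 × 11 × 67


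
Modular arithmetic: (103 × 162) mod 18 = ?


103 × 162 = 16686
16686 mod 18 = 0


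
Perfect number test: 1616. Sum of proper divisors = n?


Proper divisors of 1616: 1, 2, 4, 8, 16, 101, 202, 404, 808
Sum = 1 + 2 + 4 + 8 + 16 + 101 + 202 + 404 + 808 = 1546

No, 1616 is not perfect (1546 ≠ 1616)


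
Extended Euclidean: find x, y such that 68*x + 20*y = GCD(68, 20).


Tabular extended Euclidean (each row: r = 68*s + 20*t):
r=68, s=1, t=0
r=20, s=0, t=1
q=3: r=8, s=1, t=-3   [68*(1) + 20*(-3) = 8]
q=2: r=4, s=-2, t=7   [68*(-2) + 20*(7) = 4]
q=2: r=0, s=5, t=-17   [68*(5) + 20*(-17) = 0]
GCD = 4; from the row with r=4: x=-2, y=7
Check: 68*(-2) + 20*(7) = -136 + 140 = 4

GCD = 4, x = -2, y = 7


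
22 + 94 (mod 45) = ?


22 + 94 = 116
116 mod 45 = 26


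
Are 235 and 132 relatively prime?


Euclidean algorithm:
235 = 1 * 132 + 103
132 = 1 * 103 + 29
103 = 3 * 29 + 16
29 = 1 * 16 + 13
16 = 1 * 13 + 3
13 = 4 * 3 + 1
3 = 3 * 1 + 0
GCD(235, 132) = 1

Yes, coprime (GCD = 1)


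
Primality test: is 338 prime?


338 / 2 = 169 (exact division)
338 is NOT prime.

No, 338 is not prime


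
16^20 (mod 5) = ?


16^1 mod 5 = 1
16^2 mod 5 = 1
16^3 mod 5 = 1
16^4 mod 5 = 1
16^5 mod 5 = 1
16^6 mod 5 = 1
16^7 mod 5 = 1
16^8 mod 5 = 1
16^9 mod 5 = 1
16^10 mod 5 = 1
16^11 mod 5 = 1
16^12 mod 5 = 1
16^13 mod 5 = 1
16^14 mod 5 = 1
16^15 mod 5 = 1
16^16 mod 5 = 1
16^17 mod 5 = 1
16^18 mod 5 = 1
16^19 mod 5 = 1
16^20 mod 5 = 1


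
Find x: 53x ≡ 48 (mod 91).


GCD(53, 91) = 1, unique solution
a^(-1) mod 91 = 79
x = 79 * 48 mod 91 = 61

x ≡ 61 (mod 91)


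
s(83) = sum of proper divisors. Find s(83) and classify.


Proper divisors: 1
Sum = 1 = 1
1 < 83 → deficient

s(83) = 1 (deficient)


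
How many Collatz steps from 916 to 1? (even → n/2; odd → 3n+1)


916 → 458 → 229 → 688 → 344 → 172 → 86 → 43 → 130 → 65 → 196 → 98 → 49 → 148 → 74 → 37 → 112 → 56 → 28 → 14 → 7 → 22 → 11 → 34 → 17 → 52 → 26 → 13 → 40 → 20 → 10 → 5 → 16 → 8 → 4 → 2 → 1
Total steps = 36

36 steps


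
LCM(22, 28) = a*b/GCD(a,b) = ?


GCD(22, 28) = 2
LCM = 22*28/2 = 616/2 = 308

LCM = 308


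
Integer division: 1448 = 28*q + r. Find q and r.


1448 = 28 * 51 + 20
Check: 1428 + 20 = 1448

q = 51, r = 20


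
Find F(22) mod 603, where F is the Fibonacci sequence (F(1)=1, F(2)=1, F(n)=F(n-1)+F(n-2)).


F(k) mod 603 for k=1..22:
1, 1, 2, 3, 5, 8, 13, 21, 34, 55, 89, 144, 233, 377, 7, 384, 391, 172, 563, 132, 92, 224
F(22) mod 603 = 224


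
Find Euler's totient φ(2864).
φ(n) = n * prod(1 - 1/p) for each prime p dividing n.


2864 = 2^4 × 179
Prime factors: 2, 179
φ(2864) = 2864 × (1-1/2) × (1-1/179)
= 2864 × 1/2 × 178/179 = 1424

φ(2864) = 1424


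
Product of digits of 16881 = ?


1 × 6 × 8 × 8 × 1 = 384


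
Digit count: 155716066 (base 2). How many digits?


155716066 in base 2 = 1001010010000000100111100010
Number of digits = 28

28 digits (base 2)


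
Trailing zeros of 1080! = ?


floor(1080/5) = 216
floor(1080/25) = 43
floor(1080/125) = 8
floor(1080/625) = 1
Total = 268

268 trailing zeros


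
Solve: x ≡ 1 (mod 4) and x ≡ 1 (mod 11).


M = 4*11 = 44
M1 = M/4 = 11, M2 = M/11 = 4
M1^(-1) mod 4 = 3, M2^(-1) mod 11 = 3
x = 1*11*3 + 1*4*3 = 45
45 mod 44 = 1
Check: 1 mod 4 = 1 ✓, 1 mod 11 = 1 ✓

x ≡ 1 (mod 44)


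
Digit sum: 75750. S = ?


7 + 5 + 7 + 5 + 0 = 24


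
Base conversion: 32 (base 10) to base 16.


32 (base 10) = 32 (decimal)
32 (decimal) = 20 (base 16)


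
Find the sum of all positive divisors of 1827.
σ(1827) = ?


Divisors of 1827: 1, 3, 7, 9, 21, 29, 63, 87, 203, 261, 609, 1827
Sum = 1 + 3 + 7 + 9 + 21 + 29 + 63 + 87 + 203 + 261 + 609 + 1827 = 3120

σ(1827) = 3120


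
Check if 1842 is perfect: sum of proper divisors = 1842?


Proper divisors of 1842: 1, 2, 3, 6, 307, 614, 921
Sum = 1 + 2 + 3 + 6 + 307 + 614 + 921 = 1854

No, 1842 is not perfect (1854 ≠ 1842)


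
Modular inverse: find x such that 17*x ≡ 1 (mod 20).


Use the extended Euclidean algorithm on (20, 17); each row r = 20*s + 17*t:
r=20, s=1, t=0
r=17, s=0, t=1
q=1: r=3, s=1, t=-1   [20*(1) + 17*(-1) = 3]
q=5: r=2, s=-5, t=6   [20*(-5) + 17*(6) = 2]
q=1: r=1, s=6, t=-7   [20*(6) + 17*(-7) = 1]
q=2: r=0, s=-17, t=20   [20*(-17) + 17*(20) = 0]
GCD = 1 with t = -7, so 17*(-7) ≡ 1 (mod 20)
Inverse = -7 mod 20 = 13
Check: 17 * 13 = 221 ≡ 1 (mod 20)

17^(-1) ≡ 13 (mod 20)


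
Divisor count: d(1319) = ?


1319 = 1319^1
d(1319) = (1+1) = 2

2 divisors


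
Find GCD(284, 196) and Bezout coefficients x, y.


Tabular extended Euclidean (each row: r = 284*s + 196*t):
r=284, s=1, t=0
r=196, s=0, t=1
q=1: r=88, s=1, t=-1   [284*(1) + 196*(-1) = 88]
q=2: r=20, s=-2, t=3   [284*(-2) + 196*(3) = 20]
q=4: r=8, s=9, t=-13   [284*(9) + 196*(-13) = 8]
q=2: r=4, s=-20, t=29   [284*(-20) + 196*(29) = 4]
q=2: r=0, s=49, t=-71   [284*(49) + 196*(-71) = 0]
GCD = 4; from the row with r=4: x=-20, y=29
Check: 284*(-20) + 196*(29) = -5680 + 5684 = 4

GCD = 4, x = -20, y = 29


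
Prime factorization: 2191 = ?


2191 / 7 = 313
313 / 313 = 1
2191 = 7 × 313


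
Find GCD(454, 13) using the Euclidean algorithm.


454 = 34 * 13 + 12
13 = 1 * 12 + 1
12 = 12 * 1 + 0
GCD = 1


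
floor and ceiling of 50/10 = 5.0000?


50/10 = 5.0000
floor = 5
ceil = 5

floor = 5, ceil = 5


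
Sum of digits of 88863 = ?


8 + 8 + 8 + 6 + 3 = 33


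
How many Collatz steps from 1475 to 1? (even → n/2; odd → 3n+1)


1475 → 4426 → 2213 → 6640 → 3320 → 1660 → 830 → 415 → 1246 → 623 → 1870 → 935 → 2806 → 1403 → 4210 → 2105 → 6316 → 3158 → 1579 → 4738 → 2369 → 7108 → 3554 → 1777 → 5332 → 2666 → 1333 → 4000 → 2000 → 1000 → 500 → 250 → 125 → 376 → 188 → 94 → 47 → 142 → 71 → 214 → 107 → 322 → 161 → 484 → 242 → 121 → 364 → 182 → 91 → 274 → 137 → 412 → 206 → 103 → 310 → 155 → 466 → 233 → 700 → 350 → 175 → 526 → 263 → 790 → 395 → 1186 → 593 → 1780 → 890 → 445 → 1336 → 668 → 334 → 167 → 502 → 251 → 754 → 377 → 1132 → 566 → 283 → 850 → 425 → 1276 → 638 → 319 → 958 → 479 → 1438 → 719 → 2158 → 1079 → 3238 → 1619 → 4858 → 2429 → 7288 → 3644 → 1822 → 911 → 2734 → 1367 → 4102 → 2051 → 6154 → 3077 → 9232 → 4616 → 2308 → 1154 → 577 → 1732 → 866 → 433 → 1300 → 650 → 325 → 976 → 488 → 244 → 122 → 61 → 184 → 92 → 46 → 23 → 70 → 35 → 106 → 53 → 160 → 80 → 40 → 20 → 10 → 5 → 16 → 8 → 4 → 2 → 1
Total steps = 140

140 steps


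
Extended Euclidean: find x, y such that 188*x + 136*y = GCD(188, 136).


Tabular extended Euclidean (each row: r = 188*s + 136*t):
r=188, s=1, t=0
r=136, s=0, t=1
q=1: r=52, s=1, t=-1   [188*(1) + 136*(-1) = 52]
q=2: r=32, s=-2, t=3   [188*(-2) + 136*(3) = 32]
q=1: r=20, s=3, t=-4   [188*(3) + 136*(-4) = 20]
q=1: r=12, s=-5, t=7   [188*(-5) + 136*(7) = 12]
q=1: r=8, s=8, t=-11   [188*(8) + 136*(-11) = 8]
q=1: r=4, s=-13, t=18   [188*(-13) + 136*(18) = 4]
q=2: r=0, s=34, t=-47   [188*(34) + 136*(-47) = 0]
GCD = 4; from the row with r=4: x=-13, y=18
Check: 188*(-13) + 136*(18) = -2444 + 2448 = 4

GCD = 4, x = -13, y = 18


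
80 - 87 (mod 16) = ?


80 - 87 = -7
-7 mod 16 = 9


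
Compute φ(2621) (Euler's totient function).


2621 = 2621
Prime factors: 2621
φ(2621) = 2621 × (1-1/2621)
= 2621 × 2620/2621 = 2620

φ(2621) = 2620


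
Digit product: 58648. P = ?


5 × 8 × 6 × 4 × 8 = 7680


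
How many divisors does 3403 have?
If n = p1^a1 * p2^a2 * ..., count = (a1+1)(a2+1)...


3403 = 41^1 × 83^1
d(3403) = (1+1) × (1+1) = 4

4 divisors


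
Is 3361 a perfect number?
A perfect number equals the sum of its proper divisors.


Proper divisors of 3361: 1
Sum = 1 = 1

No, 3361 is not perfect (1 ≠ 3361)


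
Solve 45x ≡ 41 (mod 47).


GCD(45, 47) = 1, unique solution
a^(-1) mod 47 = 23
x = 23 * 41 mod 47 = 3

x ≡ 3 (mod 47)


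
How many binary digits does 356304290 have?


356304290 in base 2 = 10101001111001100010110100010
Number of digits = 29

29 digits (base 2)


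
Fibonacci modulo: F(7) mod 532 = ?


F(k) mod 532 for k=1..7:
1, 1, 2, 3, 5, 8, 13
F(7) mod 532 = 13


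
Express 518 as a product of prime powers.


518 / 2 = 259
259 / 7 = 37
37 / 37 = 1
518 = 2 × 7 × 37


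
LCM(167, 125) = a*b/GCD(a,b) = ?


GCD(167, 125) = 1
LCM = 167*125/1 = 20875/1 = 20875

LCM = 20875


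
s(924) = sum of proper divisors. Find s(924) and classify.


Proper divisors: 1, 2, 3, 4, 6, 7, 11, 12, 14, 21, 22, 28, 33, 42, 44, 66, 77, 84, 132, 154, 231, 308, 462
Sum = 1 + 2 + 3 + 4 + 6 + 7 + 11 + 12 + 14 + 21 + 22 + 28 + 33 + 42 + 44 + 66 + 77 + 84 + 132 + 154 + 231 + 308 + 462 = 1764
1764 > 924 → abundant

s(924) = 1764 (abundant)


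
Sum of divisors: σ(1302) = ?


Divisors of 1302: 1, 2, 3, 6, 7, 14, 21, 31, 42, 62, 93, 186, 217, 434, 651, 1302
Sum = 1 + 2 + 3 + 6 + 7 + 14 + 21 + 31 + 42 + 62 + 93 + 186 + 217 + 434 + 651 + 1302 = 3072

σ(1302) = 3072


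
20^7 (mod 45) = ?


20^1 mod 45 = 20
20^2 mod 45 = 40
20^3 mod 45 = 35
20^4 mod 45 = 25
20^5 mod 45 = 5
20^6 mod 45 = 10
20^7 mod 45 = 20


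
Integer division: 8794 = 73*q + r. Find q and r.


8794 = 73 * 120 + 34
Check: 8760 + 34 = 8794

q = 120, r = 34


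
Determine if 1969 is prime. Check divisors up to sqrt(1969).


1969 / 11 = 179 (exact division)
1969 is NOT prime.

No, 1969 is not prime


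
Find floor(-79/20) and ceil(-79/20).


-79/20 = -3.9500
floor = -4
ceil = -3

floor = -4, ceil = -3


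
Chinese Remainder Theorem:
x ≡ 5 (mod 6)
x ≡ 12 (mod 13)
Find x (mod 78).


M = 6*13 = 78
M1 = M/6 = 13, M2 = M/13 = 6
M1^(-1) mod 6 = 1, M2^(-1) mod 13 = 11
x = 5*13*1 + 12*6*11 = 857
857 mod 78 = 77
Check: 77 mod 6 = 5 ✓, 77 mod 13 = 12 ✓

x ≡ 77 (mod 78)


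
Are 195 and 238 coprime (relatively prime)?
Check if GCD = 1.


Euclidean algorithm:
238 = 1 * 195 + 43
195 = 4 * 43 + 23
43 = 1 * 23 + 20
23 = 1 * 20 + 3
20 = 6 * 3 + 2
3 = 1 * 2 + 1
2 = 2 * 1 + 0
GCD(195, 238) = 1

Yes, coprime (GCD = 1)


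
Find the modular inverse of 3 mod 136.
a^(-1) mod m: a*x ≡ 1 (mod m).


Use the extended Euclidean algorithm on (136, 3); each row r = 136*s + 3*t:
r=136, s=1, t=0
r=3, s=0, t=1
q=45: r=1, s=1, t=-45   [136*(1) + 3*(-45) = 1]
q=3: r=0, s=-3, t=136   [136*(-3) + 3*(136) = 0]
GCD = 1 with t = -45, so 3*(-45) ≡ 1 (mod 136)
Inverse = -45 mod 136 = 91
Check: 3 * 91 = 273 ≡ 1 (mod 136)

3^(-1) ≡ 91 (mod 136)


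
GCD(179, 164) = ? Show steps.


179 = 1 * 164 + 15
164 = 10 * 15 + 14
15 = 1 * 14 + 1
14 = 14 * 1 + 0
GCD = 1


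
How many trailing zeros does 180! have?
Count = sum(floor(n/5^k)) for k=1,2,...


floor(180/5) = 36
floor(180/25) = 7
floor(180/125) = 1
Total = 44

44 trailing zeros


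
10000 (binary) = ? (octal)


10000 (base 2) = 16 (decimal)
16 (decimal) = 20 (base 8)


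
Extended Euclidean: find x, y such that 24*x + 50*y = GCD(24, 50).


Tabular extended Euclidean (each row: r = 24*s + 50*t):
r=24, s=1, t=0
r=50, s=0, t=1
q=0: r=24, s=1, t=0   [24*(1) + 50*(0) = 24]
q=2: r=2, s=-2, t=1   [24*(-2) + 50*(1) = 2]
q=12: r=0, s=25, t=-12   [24*(25) + 50*(-12) = 0]
GCD = 2; from the row with r=2: x=-2, y=1
Check: 24*(-2) + 50*(1) = -48 + 50 = 2

GCD = 2, x = -2, y = 1


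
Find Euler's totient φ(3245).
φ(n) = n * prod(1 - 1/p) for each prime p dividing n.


3245 = 5 × 11 × 59
Prime factors: 5, 11, 59
φ(3245) = 3245 × (1-1/5) × (1-1/11) × (1-1/59)
= 3245 × 4/5 × 10/11 × 58/59 = 2320

φ(3245) = 2320


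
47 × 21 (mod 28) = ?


47 × 21 = 987
987 mod 28 = 7


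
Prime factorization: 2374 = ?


2374 / 2 = 1187
1187 / 1187 = 1
2374 = 2 × 1187


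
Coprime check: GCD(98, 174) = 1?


Euclidean algorithm:
174 = 1 * 98 + 76
98 = 1 * 76 + 22
76 = 3 * 22 + 10
22 = 2 * 10 + 2
10 = 5 * 2 + 0
GCD(98, 174) = 2

No, not coprime (GCD = 2)


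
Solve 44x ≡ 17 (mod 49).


GCD(44, 49) = 1, unique solution
a^(-1) mod 49 = 39
x = 39 * 17 mod 49 = 26

x ≡ 26 (mod 49)


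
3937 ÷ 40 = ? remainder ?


3937 = 40 * 98 + 17
Check: 3920 + 17 = 3937

q = 98, r = 17


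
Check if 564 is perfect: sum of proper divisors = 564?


Proper divisors of 564: 1, 2, 3, 4, 6, 12, 47, 94, 141, 188, 282
Sum = 1 + 2 + 3 + 4 + 6 + 12 + 47 + 94 + 141 + 188 + 282 = 780

No, 564 is not perfect (780 ≠ 564)


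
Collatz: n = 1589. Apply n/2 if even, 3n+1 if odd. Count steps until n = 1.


1589 → 4768 → 2384 → 1192 → 596 → 298 → 149 → 448 → 224 → 112 → 56 → 28 → 14 → 7 → 22 → 11 → 34 → 17 → 52 → 26 → 13 → 40 → 20 → 10 → 5 → 16 → 8 → 4 → 2 → 1
Total steps = 29

29 steps


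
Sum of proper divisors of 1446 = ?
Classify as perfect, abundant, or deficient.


Proper divisors: 1, 2, 3, 6, 241, 482, 723
Sum = 1 + 2 + 3 + 6 + 241 + 482 + 723 = 1458
1458 > 1446 → abundant

s(1446) = 1458 (abundant)


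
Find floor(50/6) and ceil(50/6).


50/6 = 8.3333
floor = 8
ceil = 9

floor = 8, ceil = 9


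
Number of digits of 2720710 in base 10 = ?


2720710 has 7 digits in base 10
floor(log10(2720710)) + 1 = floor(6.4347) + 1 = 7

7 digits (base 10)


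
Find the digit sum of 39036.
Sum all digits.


3 + 9 + 0 + 3 + 6 = 21


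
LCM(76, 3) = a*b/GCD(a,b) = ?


GCD(76, 3) = 1
LCM = 76*3/1 = 228/1 = 228

LCM = 228


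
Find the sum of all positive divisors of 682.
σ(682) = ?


Divisors of 682: 1, 2, 11, 22, 31, 62, 341, 682
Sum = 1 + 2 + 11 + 22 + 31 + 62 + 341 + 682 = 1152

σ(682) = 1152


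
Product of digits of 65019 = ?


6 × 5 × 0 × 1 × 9 = 0


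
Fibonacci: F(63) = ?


Sequence: 1, 1, 2, 3, 5, 8, 13, 21, 34, 55, 89, 144, 233, 377, 610, 987, 1597, 2584, 4181, 6765, 10946, 17711, 28657, 46368, 75025, 121393, 196418, 317811, 514229, 832040, 1346269, 2178309, 3524578, 5702887, 9227465, 14930352, 24157817, 39088169, 63245986, 102334155, 165580141, 267914296, 433494437, 701408733, 1134903170, 1836311903, 2971215073, 4807526976, 7778742049, 12586269025, 20365011074, 32951280099, 53316291173, 86267571272, 139583862445, 225851433717, 365435296162, 591286729879, 956722026041, 1548008755920, 2504730781961, 4052739537881, 6557470319842
F(63) = 6557470319842


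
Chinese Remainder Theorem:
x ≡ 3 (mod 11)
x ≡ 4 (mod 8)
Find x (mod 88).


M = 11*8 = 88
M1 = M/11 = 8, M2 = M/8 = 11
M1^(-1) mod 11 = 7, M2^(-1) mod 8 = 3
x = 3*8*7 + 4*11*3 = 300
300 mod 88 = 36
Check: 36 mod 11 = 3 ✓, 36 mod 8 = 4 ✓

x ≡ 36 (mod 88)


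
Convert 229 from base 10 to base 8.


229 (base 10) = 229 (decimal)
229 (decimal) = 345 (base 8)


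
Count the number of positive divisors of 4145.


4145 = 5^1 × 829^1
d(4145) = (1+1) × (1+1) = 4

4 divisors


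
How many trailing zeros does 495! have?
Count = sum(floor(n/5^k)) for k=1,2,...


floor(495/5) = 99
floor(495/25) = 19
floor(495/125) = 3
Total = 121

121 trailing zeros


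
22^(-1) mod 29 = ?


Use the extended Euclidean algorithm on (29, 22); each row r = 29*s + 22*t:
r=29, s=1, t=0
r=22, s=0, t=1
q=1: r=7, s=1, t=-1   [29*(1) + 22*(-1) = 7]
q=3: r=1, s=-3, t=4   [29*(-3) + 22*(4) = 1]
q=7: r=0, s=22, t=-29   [29*(22) + 22*(-29) = 0]
GCD = 1 with t = 4, so 22*(4) ≡ 1 (mod 29)
Inverse = 4 mod 29 = 4
Check: 22 * 4 = 88 ≡ 1 (mod 29)

22^(-1) ≡ 4 (mod 29)


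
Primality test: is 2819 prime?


Check divisors up to sqrt(2819) = 53.0943
No divisors found.
2819 is prime.

Yes, 2819 is prime


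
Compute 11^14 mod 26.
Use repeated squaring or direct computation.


11^1 mod 26 = 11
11^2 mod 26 = 17
11^3 mod 26 = 5
11^4 mod 26 = 3
11^5 mod 26 = 7
11^6 mod 26 = 25
11^7 mod 26 = 15
11^8 mod 26 = 9
11^9 mod 26 = 21
11^10 mod 26 = 23
11^11 mod 26 = 19
11^12 mod 26 = 1
11^13 mod 26 = 11
11^14 mod 26 = 17


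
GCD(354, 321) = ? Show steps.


354 = 1 * 321 + 33
321 = 9 * 33 + 24
33 = 1 * 24 + 9
24 = 2 * 9 + 6
9 = 1 * 6 + 3
6 = 2 * 3 + 0
GCD = 3


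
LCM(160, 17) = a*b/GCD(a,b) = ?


GCD(160, 17) = 1
LCM = 160*17/1 = 2720/1 = 2720

LCM = 2720


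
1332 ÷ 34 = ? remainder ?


1332 = 34 * 39 + 6
Check: 1326 + 6 = 1332

q = 39, r = 6


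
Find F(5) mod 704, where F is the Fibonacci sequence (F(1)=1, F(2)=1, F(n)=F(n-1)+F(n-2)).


F(k) mod 704 for k=1..5:
1, 1, 2, 3, 5
F(5) mod 704 = 5


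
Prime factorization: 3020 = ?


3020 / 2 = 1510
1510 / 2 = 755
755 / 5 = 151
151 / 151 = 1
3020 = 2^2 × 5 × 151


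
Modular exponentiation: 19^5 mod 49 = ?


19^1 mod 49 = 19
19^2 mod 49 = 18
19^3 mod 49 = 48
19^4 mod 49 = 30
19^5 mod 49 = 31


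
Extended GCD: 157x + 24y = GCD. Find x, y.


Tabular extended Euclidean (each row: r = 157*s + 24*t):
r=157, s=1, t=0
r=24, s=0, t=1
q=6: r=13, s=1, t=-6   [157*(1) + 24*(-6) = 13]
q=1: r=11, s=-1, t=7   [157*(-1) + 24*(7) = 11]
q=1: r=2, s=2, t=-13   [157*(2) + 24*(-13) = 2]
q=5: r=1, s=-11, t=72   [157*(-11) + 24*(72) = 1]
q=2: r=0, s=24, t=-157   [157*(24) + 24*(-157) = 0]
GCD = 1; from the row with r=1: x=-11, y=72
Check: 157*(-11) + 24*(72) = -1727 + 1728 = 1

GCD = 1, x = -11, y = 72


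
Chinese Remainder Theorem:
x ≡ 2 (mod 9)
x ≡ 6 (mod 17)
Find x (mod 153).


M = 9*17 = 153
M1 = M/9 = 17, M2 = M/17 = 9
M1^(-1) mod 9 = 8, M2^(-1) mod 17 = 2
x = 2*17*8 + 6*9*2 = 380
380 mod 153 = 74
Check: 74 mod 9 = 2 ✓, 74 mod 17 = 6 ✓

x ≡ 74 (mod 153)


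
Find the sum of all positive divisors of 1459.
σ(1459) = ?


Divisors of 1459: 1, 1459
Sum = 1 + 1459 = 1460

σ(1459) = 1460


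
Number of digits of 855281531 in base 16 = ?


855281531 in base 16 = 32FA8F7B
Number of digits = 8

8 digits (base 16)


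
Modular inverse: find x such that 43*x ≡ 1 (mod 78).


Use the extended Euclidean algorithm on (78, 43); each row r = 78*s + 43*t:
r=78, s=1, t=0
r=43, s=0, t=1
q=1: r=35, s=1, t=-1   [78*(1) + 43*(-1) = 35]
q=1: r=8, s=-1, t=2   [78*(-1) + 43*(2) = 8]
q=4: r=3, s=5, t=-9   [78*(5) + 43*(-9) = 3]
q=2: r=2, s=-11, t=20   [78*(-11) + 43*(20) = 2]
q=1: r=1, s=16, t=-29   [78*(16) + 43*(-29) = 1]
q=2: r=0, s=-43, t=78   [78*(-43) + 43*(78) = 0]
GCD = 1 with t = -29, so 43*(-29) ≡ 1 (mod 78)
Inverse = -29 mod 78 = 49
Check: 43 * 49 = 2107 ≡ 1 (mod 78)

43^(-1) ≡ 49 (mod 78)


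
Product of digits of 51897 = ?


5 × 1 × 8 × 9 × 7 = 2520


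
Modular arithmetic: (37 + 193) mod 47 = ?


37 + 193 = 230
230 mod 47 = 42


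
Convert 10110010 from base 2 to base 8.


10110010 (base 2) = 178 (decimal)
178 (decimal) = 262 (base 8)


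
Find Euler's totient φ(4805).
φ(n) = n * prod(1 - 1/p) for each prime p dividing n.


4805 = 5 × 31^2
Prime factors: 5, 31
φ(4805) = 4805 × (1-1/5) × (1-1/31)
= 4805 × 4/5 × 30/31 = 3720

φ(4805) = 3720


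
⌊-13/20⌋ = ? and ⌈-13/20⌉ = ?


-13/20 = -0.6500
floor = -1
ceil = 0

floor = -1, ceil = 0


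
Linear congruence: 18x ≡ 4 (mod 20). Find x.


GCD(18, 20) = 2 divides 4
Divide: 9x ≡ 2 (mod 10)
x ≡ 8 (mod 10)


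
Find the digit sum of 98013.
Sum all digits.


9 + 8 + 0 + 1 + 3 = 21


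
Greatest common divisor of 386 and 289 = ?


386 = 1 * 289 + 97
289 = 2 * 97 + 95
97 = 1 * 95 + 2
95 = 47 * 2 + 1
2 = 2 * 1 + 0
GCD = 1


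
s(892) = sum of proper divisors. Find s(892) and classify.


Proper divisors: 1, 2, 4, 223, 446
Sum = 1 + 2 + 4 + 223 + 446 = 676
676 < 892 → deficient

s(892) = 676 (deficient)


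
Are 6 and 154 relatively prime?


Euclidean algorithm:
154 = 25 * 6 + 4
6 = 1 * 4 + 2
4 = 2 * 2 + 0
GCD(6, 154) = 2

No, not coprime (GCD = 2)


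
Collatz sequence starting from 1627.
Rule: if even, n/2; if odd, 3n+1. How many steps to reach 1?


1627 → 4882 → 2441 → 7324 → 3662 → 1831 → 5494 → 2747 → 8242 → 4121 → 12364 → 6182 → 3091 → 9274 → 4637 → 13912 → 6956 → 3478 → 1739 → 5218 → 2609 → 7828 → 3914 → 1957 → 5872 → 2936 → 1468 → 734 → 367 → 1102 → 551 → 1654 → 827 → 2482 → 1241 → 3724 → 1862 → 931 → 2794 → 1397 → 4192 → 2096 → 1048 → 524 → 262 → 131 → 394 → 197 → 592 → 296 → 148 → 74 → 37 → 112 → 56 → 28 → 14 → 7 → 22 → 11 → 34 → 17 → 52 → 26 → 13 → 40 → 20 → 10 → 5 → 16 → 8 → 4 → 2 → 1
Total steps = 73

73 steps


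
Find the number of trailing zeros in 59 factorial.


floor(59/5) = 11
floor(59/25) = 2
Total = 13

13 trailing zeros


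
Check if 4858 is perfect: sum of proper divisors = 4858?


Proper divisors of 4858: 1, 2, 7, 14, 347, 694, 2429
Sum = 1 + 2 + 7 + 14 + 347 + 694 + 2429 = 3494

No, 4858 is not perfect (3494 ≠ 4858)


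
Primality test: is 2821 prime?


2821 / 7 = 403 (exact division)
2821 is NOT prime.

No, 2821 is not prime


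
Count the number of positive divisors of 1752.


1752 = 2^3 × 3^1 × 73^1
d(1752) = (3+1) × (1+1) × (1+1) = 16

16 divisors


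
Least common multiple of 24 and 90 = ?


GCD(24, 90) = 6
LCM = 24*90/6 = 2160/6 = 360

LCM = 360


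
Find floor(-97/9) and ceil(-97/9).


-97/9 = -10.7778
floor = -11
ceil = -10

floor = -11, ceil = -10


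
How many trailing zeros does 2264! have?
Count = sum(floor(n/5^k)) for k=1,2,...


floor(2264/5) = 452
floor(2264/25) = 90
floor(2264/125) = 18
floor(2264/625) = 3
Total = 563

563 trailing zeros


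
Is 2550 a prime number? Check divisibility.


2550 / 2 = 1275 (exact division)
2550 is NOT prime.

No, 2550 is not prime


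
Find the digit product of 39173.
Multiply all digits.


3 × 9 × 1 × 7 × 3 = 567


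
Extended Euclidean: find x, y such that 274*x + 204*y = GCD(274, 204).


Tabular extended Euclidean (each row: r = 274*s + 204*t):
r=274, s=1, t=0
r=204, s=0, t=1
q=1: r=70, s=1, t=-1   [274*(1) + 204*(-1) = 70]
q=2: r=64, s=-2, t=3   [274*(-2) + 204*(3) = 64]
q=1: r=6, s=3, t=-4   [274*(3) + 204*(-4) = 6]
q=10: r=4, s=-32, t=43   [274*(-32) + 204*(43) = 4]
q=1: r=2, s=35, t=-47   [274*(35) + 204*(-47) = 2]
q=2: r=0, s=-102, t=137   [274*(-102) + 204*(137) = 0]
GCD = 2; from the row with r=2: x=35, y=-47
Check: 274*(35) + 204*(-47) = 9590 - 9588 = 2

GCD = 2, x = 35, y = -47


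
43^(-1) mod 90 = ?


Use the extended Euclidean algorithm on (90, 43); each row r = 90*s + 43*t:
r=90, s=1, t=0
r=43, s=0, t=1
q=2: r=4, s=1, t=-2   [90*(1) + 43*(-2) = 4]
q=10: r=3, s=-10, t=21   [90*(-10) + 43*(21) = 3]
q=1: r=1, s=11, t=-23   [90*(11) + 43*(-23) = 1]
q=3: r=0, s=-43, t=90   [90*(-43) + 43*(90) = 0]
GCD = 1 with t = -23, so 43*(-23) ≡ 1 (mod 90)
Inverse = -23 mod 90 = 67
Check: 43 * 67 = 2881 ≡ 1 (mod 90)

43^(-1) ≡ 67 (mod 90)


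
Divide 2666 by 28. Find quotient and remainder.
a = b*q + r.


2666 = 28 * 95 + 6
Check: 2660 + 6 = 2666

q = 95, r = 6


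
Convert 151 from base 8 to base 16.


151 (base 8) = 105 (decimal)
105 (decimal) = 69 (base 16)


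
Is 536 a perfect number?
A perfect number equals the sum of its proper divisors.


Proper divisors of 536: 1, 2, 4, 8, 67, 134, 268
Sum = 1 + 2 + 4 + 8 + 67 + 134 + 268 = 484

No, 536 is not perfect (484 ≠ 536)


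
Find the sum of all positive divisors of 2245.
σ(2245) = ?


Divisors of 2245: 1, 5, 449, 2245
Sum = 1 + 5 + 449 + 2245 = 2700

σ(2245) = 2700


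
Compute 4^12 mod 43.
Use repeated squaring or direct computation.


4^1 mod 43 = 4
4^2 mod 43 = 16
4^3 mod 43 = 21
4^4 mod 43 = 41
4^5 mod 43 = 35
4^6 mod 43 = 11
4^7 mod 43 = 1
4^8 mod 43 = 4
4^9 mod 43 = 16
4^10 mod 43 = 21
4^11 mod 43 = 41
4^12 mod 43 = 35


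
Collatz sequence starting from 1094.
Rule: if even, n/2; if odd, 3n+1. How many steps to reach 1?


1094 → 547 → 1642 → 821 → 2464 → 1232 → 616 → 308 → 154 → 77 → 232 → 116 → 58 → 29 → 88 → 44 → 22 → 11 → 34 → 17 → 52 → 26 → 13 → 40 → 20 → 10 → 5 → 16 → 8 → 4 → 2 → 1
Total steps = 31

31 steps


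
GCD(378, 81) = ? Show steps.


378 = 4 * 81 + 54
81 = 1 * 54 + 27
54 = 2 * 27 + 0
GCD = 27


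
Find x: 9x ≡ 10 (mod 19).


GCD(9, 19) = 1, unique solution
a^(-1) mod 19 = 17
x = 17 * 10 mod 19 = 18

x ≡ 18 (mod 19)


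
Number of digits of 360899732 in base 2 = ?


360899732 in base 2 = 10101100000101110010010010100
Number of digits = 29

29 digits (base 2)


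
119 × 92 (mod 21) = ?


119 × 92 = 10948
10948 mod 21 = 7


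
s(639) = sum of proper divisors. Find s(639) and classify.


Proper divisors: 1, 3, 9, 71, 213
Sum = 1 + 3 + 9 + 71 + 213 = 297
297 < 639 → deficient

s(639) = 297 (deficient)


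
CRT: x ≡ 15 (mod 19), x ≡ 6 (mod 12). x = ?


M = 19*12 = 228
M1 = M/19 = 12, M2 = M/12 = 19
M1^(-1) mod 19 = 8, M2^(-1) mod 12 = 7
x = 15*12*8 + 6*19*7 = 2238
2238 mod 228 = 186
Check: 186 mod 19 = 15 ✓, 186 mod 12 = 6 ✓

x ≡ 186 (mod 228)


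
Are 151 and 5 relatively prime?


Euclidean algorithm:
151 = 30 * 5 + 1
5 = 5 * 1 + 0
GCD(151, 5) = 1

Yes, coprime (GCD = 1)


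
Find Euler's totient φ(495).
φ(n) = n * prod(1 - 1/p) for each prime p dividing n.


495 = 3^2 × 5 × 11
Prime factors: 3, 5, 11
φ(495) = 495 × (1-1/3) × (1-1/5) × (1-1/11)
= 495 × 2/3 × 4/5 × 10/11 = 240

φ(495) = 240


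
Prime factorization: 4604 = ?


4604 / 2 = 2302
2302 / 2 = 1151
1151 / 1151 = 1
4604 = 2^2 × 1151


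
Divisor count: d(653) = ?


653 = 653^1
d(653) = (1+1) = 2

2 divisors


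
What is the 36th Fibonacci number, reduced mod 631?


F(k) mod 631 for k=1..36:
1, 1, 2, 3, 5, 8, 13, 21, 34, 55, 89, 144, 233, 377, 610, 356, 335, 60, 395, 455, 219, 43, 262, 305, 567, 241, 177, 418, 595, 382, 346, 97, 443, 540, 352, 261
F(36) mod 631 = 261


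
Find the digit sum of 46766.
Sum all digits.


4 + 6 + 7 + 6 + 6 = 29


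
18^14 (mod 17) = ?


18^1 mod 17 = 1
18^2 mod 17 = 1
18^3 mod 17 = 1
18^4 mod 17 = 1
18^5 mod 17 = 1
18^6 mod 17 = 1
18^7 mod 17 = 1
18^8 mod 17 = 1
18^9 mod 17 = 1
18^10 mod 17 = 1
18^11 mod 17 = 1
18^12 mod 17 = 1
18^13 mod 17 = 1
18^14 mod 17 = 1


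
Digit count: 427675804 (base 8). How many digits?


427675804 in base 8 = 3137350234
Number of digits = 10

10 digits (base 8)


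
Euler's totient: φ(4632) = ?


4632 = 2^3 × 3 × 193
Prime factors: 2, 3, 193
φ(4632) = 4632 × (1-1/2) × (1-1/3) × (1-1/193)
= 4632 × 1/2 × 2/3 × 192/193 = 1536

φ(4632) = 1536


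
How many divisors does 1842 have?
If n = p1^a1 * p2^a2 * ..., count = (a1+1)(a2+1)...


1842 = 2^1 × 3^1 × 307^1
d(1842) = (1+1) × (1+1) × (1+1) = 8

8 divisors


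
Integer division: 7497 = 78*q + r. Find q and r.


7497 = 78 * 96 + 9
Check: 7488 + 9 = 7497

q = 96, r = 9


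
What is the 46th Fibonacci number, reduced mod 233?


F(k) mod 233 for k=1..46:
1, 1, 2, 3, 5, 8, 13, 21, 34, 55, 89, 144, 0, 144, 144, 55, 199, 21, 220, 8, 228, 3, 231, 1, 232, 0, 232, 232, 231, 230, 228, 225, 220, 212, 199, 178, 144, 89, 0, 89, 89, 178, 34, 212, 13, 225
F(46) mod 233 = 225


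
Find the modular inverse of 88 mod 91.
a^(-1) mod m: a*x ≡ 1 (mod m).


Use the extended Euclidean algorithm on (91, 88); each row r = 91*s + 88*t:
r=91, s=1, t=0
r=88, s=0, t=1
q=1: r=3, s=1, t=-1   [91*(1) + 88*(-1) = 3]
q=29: r=1, s=-29, t=30   [91*(-29) + 88*(30) = 1]
q=3: r=0, s=88, t=-91   [91*(88) + 88*(-91) = 0]
GCD = 1 with t = 30, so 88*(30) ≡ 1 (mod 91)
Inverse = 30 mod 91 = 30
Check: 88 * 30 = 2640 ≡ 1 (mod 91)

88^(-1) ≡ 30 (mod 91)


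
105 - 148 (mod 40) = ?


105 - 148 = -43
-43 mod 40 = 37


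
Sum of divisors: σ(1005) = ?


Divisors of 1005: 1, 3, 5, 15, 67, 201, 335, 1005
Sum = 1 + 3 + 5 + 15 + 67 + 201 + 335 + 1005 = 1632

σ(1005) = 1632


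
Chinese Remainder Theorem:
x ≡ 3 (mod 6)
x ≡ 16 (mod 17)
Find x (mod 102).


M = 6*17 = 102
M1 = M/6 = 17, M2 = M/17 = 6
M1^(-1) mod 6 = 5, M2^(-1) mod 17 = 3
x = 3*17*5 + 16*6*3 = 543
543 mod 102 = 33
Check: 33 mod 6 = 3 ✓, 33 mod 17 = 16 ✓

x ≡ 33 (mod 102)


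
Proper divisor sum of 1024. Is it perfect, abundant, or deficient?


Proper divisors: 1, 2, 4, 8, 16, 32, 64, 128, 256, 512
Sum = 1 + 2 + 4 + 8 + 16 + 32 + 64 + 128 + 256 + 512 = 1023
1023 < 1024 → deficient

s(1024) = 1023 (deficient)


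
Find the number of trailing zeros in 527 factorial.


floor(527/5) = 105
floor(527/25) = 21
floor(527/125) = 4
Total = 130

130 trailing zeros


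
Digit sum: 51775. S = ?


5 + 1 + 7 + 7 + 5 = 25


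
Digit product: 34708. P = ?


3 × 4 × 7 × 0 × 8 = 0


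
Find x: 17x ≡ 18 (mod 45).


GCD(17, 45) = 1, unique solution
a^(-1) mod 45 = 8
x = 8 * 18 mod 45 = 9

x ≡ 9 (mod 45)


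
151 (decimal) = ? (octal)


151 (base 10) = 151 (decimal)
151 (decimal) = 227 (base 8)


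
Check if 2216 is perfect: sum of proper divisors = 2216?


Proper divisors of 2216: 1, 2, 4, 8, 277, 554, 1108
Sum = 1 + 2 + 4 + 8 + 277 + 554 + 1108 = 1954

No, 2216 is not perfect (1954 ≠ 2216)


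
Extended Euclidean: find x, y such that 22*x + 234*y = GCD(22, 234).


Tabular extended Euclidean (each row: r = 22*s + 234*t):
r=22, s=1, t=0
r=234, s=0, t=1
q=0: r=22, s=1, t=0   [22*(1) + 234*(0) = 22]
q=10: r=14, s=-10, t=1   [22*(-10) + 234*(1) = 14]
q=1: r=8, s=11, t=-1   [22*(11) + 234*(-1) = 8]
q=1: r=6, s=-21, t=2   [22*(-21) + 234*(2) = 6]
q=1: r=2, s=32, t=-3   [22*(32) + 234*(-3) = 2]
q=3: r=0, s=-117, t=11   [22*(-117) + 234*(11) = 0]
GCD = 2; from the row with r=2: x=32, y=-3
Check: 22*(32) + 234*(-3) = 704 - 702 = 2

GCD = 2, x = 32, y = -3


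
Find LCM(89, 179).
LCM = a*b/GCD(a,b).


GCD(89, 179) = 1
LCM = 89*179/1 = 15931/1 = 15931

LCM = 15931


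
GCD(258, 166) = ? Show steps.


258 = 1 * 166 + 92
166 = 1 * 92 + 74
92 = 1 * 74 + 18
74 = 4 * 18 + 2
18 = 9 * 2 + 0
GCD = 2


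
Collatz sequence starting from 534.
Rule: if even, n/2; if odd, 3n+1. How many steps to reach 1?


534 → 267 → 802 → 401 → 1204 → 602 → 301 → 904 → 452 → 226 → 113 → 340 → 170 → 85 → 256 → 128 → 64 → 32 → 16 → 8 → 4 → 2 → 1
Total steps = 22

22 steps


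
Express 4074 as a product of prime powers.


4074 / 2 = 2037
2037 / 3 = 679
679 / 7 = 97
97 / 97 = 1
4074 = 2 × 3 × 7 × 97


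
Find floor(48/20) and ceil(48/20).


48/20 = 2.4000
floor = 2
ceil = 3

floor = 2, ceil = 3


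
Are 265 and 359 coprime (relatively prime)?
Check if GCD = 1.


Euclidean algorithm:
359 = 1 * 265 + 94
265 = 2 * 94 + 77
94 = 1 * 77 + 17
77 = 4 * 17 + 9
17 = 1 * 9 + 8
9 = 1 * 8 + 1
8 = 8 * 1 + 0
GCD(265, 359) = 1

Yes, coprime (GCD = 1)


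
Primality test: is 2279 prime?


2279 / 43 = 53 (exact division)
2279 is NOT prime.

No, 2279 is not prime


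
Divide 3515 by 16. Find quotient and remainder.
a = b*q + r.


3515 = 16 * 219 + 11
Check: 3504 + 11 = 3515

q = 219, r = 11


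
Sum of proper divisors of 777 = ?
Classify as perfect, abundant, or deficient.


Proper divisors: 1, 3, 7, 21, 37, 111, 259
Sum = 1 + 3 + 7 + 21 + 37 + 111 + 259 = 439
439 < 777 → deficient

s(777) = 439 (deficient)


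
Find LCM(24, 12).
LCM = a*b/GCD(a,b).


GCD(24, 12) = 12
LCM = 24*12/12 = 288/12 = 24

LCM = 24


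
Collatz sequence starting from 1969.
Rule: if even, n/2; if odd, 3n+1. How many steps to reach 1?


1969 → 5908 → 2954 → 1477 → 4432 → 2216 → 1108 → 554 → 277 → 832 → 416 → 208 → 104 → 52 → 26 → 13 → 40 → 20 → 10 → 5 → 16 → 8 → 4 → 2 → 1
Total steps = 24

24 steps


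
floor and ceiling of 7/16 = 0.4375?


7/16 = 0.4375
floor = 0
ceil = 1

floor = 0, ceil = 1


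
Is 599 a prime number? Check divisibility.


Check divisors up to sqrt(599) = 24.4745
No divisors found.
599 is prime.

Yes, 599 is prime


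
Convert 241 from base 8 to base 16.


241 (base 8) = 161 (decimal)
161 (decimal) = A1 (base 16)


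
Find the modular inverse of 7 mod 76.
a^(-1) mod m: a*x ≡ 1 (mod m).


Use the extended Euclidean algorithm on (76, 7); each row r = 76*s + 7*t:
r=76, s=1, t=0
r=7, s=0, t=1
q=10: r=6, s=1, t=-10   [76*(1) + 7*(-10) = 6]
q=1: r=1, s=-1, t=11   [76*(-1) + 7*(11) = 1]
q=6: r=0, s=7, t=-76   [76*(7) + 7*(-76) = 0]
GCD = 1 with t = 11, so 7*(11) ≡ 1 (mod 76)
Inverse = 11 mod 76 = 11
Check: 7 * 11 = 77 ≡ 1 (mod 76)

7^(-1) ≡ 11 (mod 76)


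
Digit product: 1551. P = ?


1 × 5 × 5 × 1 = 25


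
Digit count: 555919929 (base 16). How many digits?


555919929 in base 16 = 2122AA39
Number of digits = 8

8 digits (base 16)


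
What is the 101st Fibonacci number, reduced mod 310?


F(k) mod 310 for k=1..101:
1, 1, 2, 3, 5, 8, 13, 21, 34, 55, 89, 144, 233, 67, 300, 57, 47, 104, 151, 255, 96, 41, 137, 178, 5, 183, 188, 61, 249, 0, 249, 249, 188, 127, 5, 132, 137, 269, 96, 55, 151, 206, 47, 253, 300, 243, 233, 166, 89, 255, 34, 289, 13, 302, 5, 307, 2, 309, 1, 0, 1, 1, 2, 3, 5, 8, 13, 21, 34, 55, 89, 144, 233, 67, 300, 57, 47, 104, 151, 255, 96, 41, 137, 178, 5, 183, 188, 61, 249, 0, 249, 249, 188, 127, 5, 132, 137, 269, 96, 55, 151
F(101) mod 310 = 151


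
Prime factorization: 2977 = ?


2977 / 13 = 229
229 / 229 = 1
2977 = 13 × 229


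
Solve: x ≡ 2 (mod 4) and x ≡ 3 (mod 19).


M = 4*19 = 76
M1 = M/4 = 19, M2 = M/19 = 4
M1^(-1) mod 4 = 3, M2^(-1) mod 19 = 5
x = 2*19*3 + 3*4*5 = 174
174 mod 76 = 22
Check: 22 mod 4 = 2 ✓, 22 mod 19 = 3 ✓

x ≡ 22 (mod 76)


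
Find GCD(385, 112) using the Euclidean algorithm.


385 = 3 * 112 + 49
112 = 2 * 49 + 14
49 = 3 * 14 + 7
14 = 2 * 7 + 0
GCD = 7


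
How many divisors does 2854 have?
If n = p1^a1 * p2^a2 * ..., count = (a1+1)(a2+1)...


2854 = 2^1 × 1427^1
d(2854) = (1+1) × (1+1) = 4

4 divisors


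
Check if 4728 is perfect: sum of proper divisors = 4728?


Proper divisors of 4728: 1, 2, 3, 4, 6, 8, 12, 24, 197, 394, 591, 788, 1182, 1576, 2364
Sum = 1 + 2 + 3 + 4 + 6 + 8 + 12 + 24 + 197 + 394 + 591 + 788 + 1182 + 1576 + 2364 = 7152

No, 4728 is not perfect (7152 ≠ 4728)


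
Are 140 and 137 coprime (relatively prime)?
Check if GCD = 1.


Euclidean algorithm:
140 = 1 * 137 + 3
137 = 45 * 3 + 2
3 = 1 * 2 + 1
2 = 2 * 1 + 0
GCD(140, 137) = 1

Yes, coprime (GCD = 1)


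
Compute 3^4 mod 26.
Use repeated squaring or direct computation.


3^1 mod 26 = 3
3^2 mod 26 = 9
3^3 mod 26 = 1
3^4 mod 26 = 3


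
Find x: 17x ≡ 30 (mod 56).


GCD(17, 56) = 1, unique solution
a^(-1) mod 56 = 33
x = 33 * 30 mod 56 = 38

x ≡ 38 (mod 56)


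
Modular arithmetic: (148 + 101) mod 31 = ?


148 + 101 = 249
249 mod 31 = 1


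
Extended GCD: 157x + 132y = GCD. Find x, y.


Tabular extended Euclidean (each row: r = 157*s + 132*t):
r=157, s=1, t=0
r=132, s=0, t=1
q=1: r=25, s=1, t=-1   [157*(1) + 132*(-1) = 25]
q=5: r=7, s=-5, t=6   [157*(-5) + 132*(6) = 7]
q=3: r=4, s=16, t=-19   [157*(16) + 132*(-19) = 4]
q=1: r=3, s=-21, t=25   [157*(-21) + 132*(25) = 3]
q=1: r=1, s=37, t=-44   [157*(37) + 132*(-44) = 1]
q=3: r=0, s=-132, t=157   [157*(-132) + 132*(157) = 0]
GCD = 1; from the row with r=1: x=37, y=-44
Check: 157*(37) + 132*(-44) = 5809 - 5808 = 1

GCD = 1, x = 37, y = -44


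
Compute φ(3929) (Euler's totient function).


3929 = 3929
Prime factors: 3929
φ(3929) = 3929 × (1-1/3929)
= 3929 × 3928/3929 = 3928

φ(3929) = 3928


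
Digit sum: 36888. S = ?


3 + 6 + 8 + 8 + 8 = 33


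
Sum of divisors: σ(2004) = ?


Divisors of 2004: 1, 2, 3, 4, 6, 12, 167, 334, 501, 668, 1002, 2004
Sum = 1 + 2 + 3 + 4 + 6 + 12 + 167 + 334 + 501 + 668 + 1002 + 2004 = 4704

σ(2004) = 4704


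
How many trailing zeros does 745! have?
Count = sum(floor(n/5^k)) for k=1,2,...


floor(745/5) = 149
floor(745/25) = 29
floor(745/125) = 5
floor(745/625) = 1
Total = 184

184 trailing zeros


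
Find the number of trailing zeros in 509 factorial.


floor(509/5) = 101
floor(509/25) = 20
floor(509/125) = 4
Total = 125

125 trailing zeros


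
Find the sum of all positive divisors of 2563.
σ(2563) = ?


Divisors of 2563: 1, 11, 233, 2563
Sum = 1 + 11 + 233 + 2563 = 2808

σ(2563) = 2808


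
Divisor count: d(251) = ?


251 = 251^1
d(251) = (1+1) = 2

2 divisors


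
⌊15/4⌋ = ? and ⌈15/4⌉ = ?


15/4 = 3.7500
floor = 3
ceil = 4

floor = 3, ceil = 4


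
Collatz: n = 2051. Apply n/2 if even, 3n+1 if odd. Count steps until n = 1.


2051 → 6154 → 3077 → 9232 → 4616 → 2308 → 1154 → 577 → 1732 → 866 → 433 → 1300 → 650 → 325 → 976 → 488 → 244 → 122 → 61 → 184 → 92 → 46 → 23 → 70 → 35 → 106 → 53 → 160 → 80 → 40 → 20 → 10 → 5 → 16 → 8 → 4 → 2 → 1
Total steps = 37

37 steps


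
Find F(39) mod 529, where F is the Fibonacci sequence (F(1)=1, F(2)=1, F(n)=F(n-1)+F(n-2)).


F(k) mod 529 for k=1..39:
1, 1, 2, 3, 5, 8, 13, 21, 34, 55, 89, 144, 233, 377, 81, 458, 10, 468, 478, 417, 366, 254, 91, 345, 436, 252, 159, 411, 41, 452, 493, 416, 380, 267, 118, 385, 503, 359, 333
F(39) mod 529 = 333


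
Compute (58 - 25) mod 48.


58 - 25 = 33
33 mod 48 = 33


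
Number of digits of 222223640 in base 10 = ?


222223640 has 9 digits in base 10
floor(log10(222223640)) + 1 = floor(8.3468) + 1 = 9

9 digits (base 10)


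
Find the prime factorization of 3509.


3509 / 11 = 319
319 / 11 = 29
29 / 29 = 1
3509 = 11^2 × 29


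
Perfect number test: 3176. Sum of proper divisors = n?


Proper divisors of 3176: 1, 2, 4, 8, 397, 794, 1588
Sum = 1 + 2 + 4 + 8 + 397 + 794 + 1588 = 2794

No, 3176 is not perfect (2794 ≠ 3176)


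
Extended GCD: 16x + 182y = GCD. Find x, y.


Tabular extended Euclidean (each row: r = 16*s + 182*t):
r=16, s=1, t=0
r=182, s=0, t=1
q=0: r=16, s=1, t=0   [16*(1) + 182*(0) = 16]
q=11: r=6, s=-11, t=1   [16*(-11) + 182*(1) = 6]
q=2: r=4, s=23, t=-2   [16*(23) + 182*(-2) = 4]
q=1: r=2, s=-34, t=3   [16*(-34) + 182*(3) = 2]
q=2: r=0, s=91, t=-8   [16*(91) + 182*(-8) = 0]
GCD = 2; from the row with r=2: x=-34, y=3
Check: 16*(-34) + 182*(3) = -544 + 546 = 2

GCD = 2, x = -34, y = 3


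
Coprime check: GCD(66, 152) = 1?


Euclidean algorithm:
152 = 2 * 66 + 20
66 = 3 * 20 + 6
20 = 3 * 6 + 2
6 = 3 * 2 + 0
GCD(66, 152) = 2

No, not coprime (GCD = 2)


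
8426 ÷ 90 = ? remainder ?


8426 = 90 * 93 + 56
Check: 8370 + 56 = 8426

q = 93, r = 56


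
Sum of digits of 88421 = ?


8 + 8 + 4 + 2 + 1 = 23


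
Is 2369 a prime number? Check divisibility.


2369 / 23 = 103 (exact division)
2369 is NOT prime.

No, 2369 is not prime


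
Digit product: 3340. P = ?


3 × 3 × 4 × 0 = 0


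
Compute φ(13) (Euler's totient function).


13 = 13
Prime factors: 13
φ(13) = 13 × (1-1/13)
= 13 × 12/13 = 12

φ(13) = 12


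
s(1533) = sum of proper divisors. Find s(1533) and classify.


Proper divisors: 1, 3, 7, 21, 73, 219, 511
Sum = 1 + 3 + 7 + 21 + 73 + 219 + 511 = 835
835 < 1533 → deficient

s(1533) = 835 (deficient)


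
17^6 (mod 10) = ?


17^1 mod 10 = 7
17^2 mod 10 = 9
17^3 mod 10 = 3
17^4 mod 10 = 1
17^5 mod 10 = 7
17^6 mod 10 = 9


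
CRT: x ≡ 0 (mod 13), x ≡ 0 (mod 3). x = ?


M = 13*3 = 39
M1 = M/13 = 3, M2 = M/3 = 13
M1^(-1) mod 13 = 9, M2^(-1) mod 3 = 1
x = 0*3*9 + 0*13*1 = 0
0 mod 39 = 0
Check: 0 mod 13 = 0 ✓, 0 mod 3 = 0 ✓

x ≡ 0 (mod 39)


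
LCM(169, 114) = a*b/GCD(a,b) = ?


GCD(169, 114) = 1
LCM = 169*114/1 = 19266/1 = 19266

LCM = 19266
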